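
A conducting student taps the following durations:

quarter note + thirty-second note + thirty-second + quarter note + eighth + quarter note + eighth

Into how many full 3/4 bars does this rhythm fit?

1

One bar of 3/4 = 24 thirty-second notes.
Express everything in thirty-second notes: quarter note = 8; thirty-second note = 1; thirty-second = 1; quarter note = 8; eighth = 4; quarter note = 8; eighth = 4.
Total: 8 + 1 + 1 + 8 + 4 + 8 + 4 = 34.
34 ÷ 24 = 1 complete bar with 10 left over.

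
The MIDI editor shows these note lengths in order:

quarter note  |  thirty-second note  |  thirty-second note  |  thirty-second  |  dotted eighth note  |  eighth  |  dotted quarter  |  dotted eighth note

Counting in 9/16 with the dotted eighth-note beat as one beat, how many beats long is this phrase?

6.5

One dotted eighth-note beat = 6 thirty-second notes.
Each duration in thirty-second notes: quarter note = 8; thirty-second note = 1; thirty-second note = 1; thirty-second = 1; dotted eighth note = 6; eighth = 4; dotted quarter = 12; dotted eighth note = 6.
Total: 8 + 1 + 1 + 1 + 6 + 4 + 12 + 6 = 39.
39 ÷ 6 = 6.5 beats.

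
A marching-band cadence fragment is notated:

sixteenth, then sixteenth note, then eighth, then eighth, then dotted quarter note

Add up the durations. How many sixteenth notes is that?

Each duration in sixteenth notes: sixteenth = 1; sixteenth note = 1; eighth = 2; eighth = 2; dotted quarter note = 6.
Adding: 1 + 1 + 2 + 2 + 6 = 12 sixteenth notes.

12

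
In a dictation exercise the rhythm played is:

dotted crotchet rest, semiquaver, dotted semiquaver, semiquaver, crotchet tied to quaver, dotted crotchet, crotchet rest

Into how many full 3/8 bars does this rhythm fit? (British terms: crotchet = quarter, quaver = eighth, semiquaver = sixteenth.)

One bar of 3/8 = 12 thirty-second notes.
Each duration in thirty-second notes: dotted crotchet rest = 12; semiquaver = 2; dotted semiquaver = 3; semiquaver = 2; crotchet tied to quaver (crotchet + quaver) = 12; dotted crotchet = 12; crotchet rest = 8.
Altogether 12 + 2 + 3 + 2 + 12 + 12 + 8 = 51.
51 ÷ 12 = 4 complete bars with 3 left over.

4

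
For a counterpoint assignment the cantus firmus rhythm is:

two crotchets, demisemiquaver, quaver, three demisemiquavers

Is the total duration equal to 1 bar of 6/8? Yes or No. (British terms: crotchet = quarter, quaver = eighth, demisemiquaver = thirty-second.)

One bar of 6/8 = 24 thirty-second notes.
Convert each value to thirty-second notes: crotchet = 8; crotchet = 8; demisemiquaver = 1; quaver = 4; demisemiquaver = 1; demisemiquaver = 1; demisemiquaver = 1.
Total: 8 + 8 + 1 + 4 + 1 + 1 + 1 = 24.
24 equals 24, so the answer is Yes.

Yes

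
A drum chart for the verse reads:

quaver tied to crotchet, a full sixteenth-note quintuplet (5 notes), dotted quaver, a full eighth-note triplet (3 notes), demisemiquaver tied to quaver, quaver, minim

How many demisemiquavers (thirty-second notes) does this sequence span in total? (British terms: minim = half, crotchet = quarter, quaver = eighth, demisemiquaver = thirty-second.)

59

Working in thirty-second notes: quaver tied to crotchet (quaver + crotchet) = 12; a full sixteenth-note quintuplet (5 notes) (five quintuplet sixteenths span one quarter) = 8; dotted quaver = 6; a full eighth-note triplet (3 notes) (three triplet eighths span one quarter) = 8; demisemiquaver tied to quaver (demisemiquaver + quaver) = 5; quaver = 4; minim = 16.
Adding: 12 + 8 + 6 + 8 + 5 + 4 + 16 = 59 thirty-second notes.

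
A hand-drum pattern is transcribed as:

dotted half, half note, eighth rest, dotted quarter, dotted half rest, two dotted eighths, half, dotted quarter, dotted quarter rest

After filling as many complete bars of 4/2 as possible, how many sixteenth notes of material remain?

One bar of 4/2 = 32 sixteenth notes.
Convert each value to sixteenth notes: dotted half = 12; half note = 8; eighth rest = 2; dotted quarter = 6; dotted half rest = 12; dotted eighth = 3; dotted eighth = 3; half = 8; dotted quarter = 6; dotted quarter rest = 6.
Adding: 12 + 8 + 2 + 6 + 12 + 3 + 3 + 8 + 6 + 6 = 66.
66 ÷ 32 = 2 complete bars with 2 sixteenth notes remaining.

2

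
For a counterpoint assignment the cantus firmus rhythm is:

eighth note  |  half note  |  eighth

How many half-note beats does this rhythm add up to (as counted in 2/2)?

1.5

One half-note beat = 4 eighth notes.
In eighth notes: eighth note = 1; half note = 4; eighth = 1.
Adding: 1 + 4 + 1 = 6.
6 ÷ 4 = 1.5 beats.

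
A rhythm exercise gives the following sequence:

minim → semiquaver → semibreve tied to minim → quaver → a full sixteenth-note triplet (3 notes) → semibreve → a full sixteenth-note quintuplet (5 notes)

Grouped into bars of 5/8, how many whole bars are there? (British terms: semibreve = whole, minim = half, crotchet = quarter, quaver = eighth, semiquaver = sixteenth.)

5

One bar of 5/8 = 10 sixteenth notes.
In sixteenth notes: minim = 8; semiquaver = 1; semibreve tied to minim (semibreve + minim) = 24; quaver = 2; a full sixteenth-note triplet (3 notes) (three triplet sixteenths span one eighth) = 2; semibreve = 16; a full sixteenth-note quintuplet (5 notes) (five quintuplet sixteenths span one quarter) = 4.
Total: 8 + 1 + 24 + 2 + 2 + 16 + 4 = 57.
57 ÷ 10 = 5 complete bars with 7 left over.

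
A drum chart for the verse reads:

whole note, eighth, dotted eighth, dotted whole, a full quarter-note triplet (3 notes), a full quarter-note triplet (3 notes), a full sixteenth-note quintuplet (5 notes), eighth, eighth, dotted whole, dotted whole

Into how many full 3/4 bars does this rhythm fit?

9

One bar of 3/4 = 12 sixteenth notes.
In sixteenth notes: whole note = 16; eighth = 2; dotted eighth = 3; dotted whole = 24; a full quarter-note triplet (3 notes) (three triplet quarters span one half) = 8; a full quarter-note triplet (3 notes) (three triplet quarters span one half) = 8; a full sixteenth-note quintuplet (5 notes) (five quintuplet sixteenths span one quarter) = 4; eighth = 2; eighth = 2; dotted whole = 24; dotted whole = 24.
Total: 16 + 2 + 3 + 24 + 8 + 8 + 4 + 2 + 2 + 24 + 24 = 117.
117 ÷ 12 = 9 complete bars with 9 left over.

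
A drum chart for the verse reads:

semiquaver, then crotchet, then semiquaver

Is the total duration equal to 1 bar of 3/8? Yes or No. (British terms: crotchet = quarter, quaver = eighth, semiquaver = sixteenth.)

One bar of 3/8 = 6 sixteenth notes.
Express everything in sixteenth notes: semiquaver = 1; crotchet = 4; semiquaver = 1.
Total: 1 + 4 + 1 = 6.
6 equals 6, so the answer is Yes.

Yes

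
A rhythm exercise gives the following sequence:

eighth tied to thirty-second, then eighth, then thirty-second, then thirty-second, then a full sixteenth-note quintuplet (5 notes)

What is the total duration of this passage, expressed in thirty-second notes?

19

Working in thirty-second notes: eighth tied to thirty-second (eighth + thirty-second) = 5; eighth = 4; thirty-second = 1; thirty-second = 1; a full sixteenth-note quintuplet (5 notes) (five quintuplet sixteenths span one quarter) = 8.
Total: 5 + 4 + 1 + 1 + 8 = 19 thirty-second notes.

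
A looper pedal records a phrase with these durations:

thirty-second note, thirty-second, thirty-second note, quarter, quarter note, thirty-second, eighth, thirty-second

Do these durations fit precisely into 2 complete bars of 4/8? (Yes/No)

No

One bar of 4/8 = 16 thirty-second notes, so 2 bars = 32.
Each duration in thirty-second notes: thirty-second note = 1; thirty-second = 1; thirty-second note = 1; quarter = 8; quarter note = 8; thirty-second = 1; eighth = 4; thirty-second = 1.
Adding: 1 + 1 + 1 + 8 + 8 + 1 + 4 + 1 = 25.
25 falls short of 32, so the answer is No.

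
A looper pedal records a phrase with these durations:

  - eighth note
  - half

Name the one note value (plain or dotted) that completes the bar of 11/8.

The bar of 11/8 = 11 eighth notes.
Express everything in eighth notes: eighth note = 1; half = 4.
Altogether 1 + 4 = 5.
Remaining: 11 − 5 = 6 eighth notes, which is a dotted half note.

dotted half note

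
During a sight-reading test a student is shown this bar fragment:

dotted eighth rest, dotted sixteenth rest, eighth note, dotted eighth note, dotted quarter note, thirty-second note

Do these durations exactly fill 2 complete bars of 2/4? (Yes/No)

Yes

One bar of 2/4 = 16 thirty-second notes, so 2 bars = 32.
In thirty-second notes: dotted eighth rest = 6; dotted sixteenth rest = 3; eighth note = 4; dotted eighth note = 6; dotted quarter note = 12; thirty-second note = 1.
Sum: 6 + 3 + 4 + 6 + 12 + 1 = 32.
32 equals 32, so the answer is Yes.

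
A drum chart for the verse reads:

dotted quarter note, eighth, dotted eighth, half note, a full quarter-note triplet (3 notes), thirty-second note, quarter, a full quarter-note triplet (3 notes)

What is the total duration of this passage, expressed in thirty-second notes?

79

Each duration in thirty-second notes: dotted quarter note = 12; eighth = 4; dotted eighth = 6; half note = 16; a full quarter-note triplet (3 notes) (three triplet quarters span one half) = 16; thirty-second note = 1; quarter = 8; a full quarter-note triplet (3 notes) (three triplet quarters span one half) = 16.
Altogether 12 + 4 + 6 + 16 + 16 + 1 + 8 + 16 = 79 thirty-second notes.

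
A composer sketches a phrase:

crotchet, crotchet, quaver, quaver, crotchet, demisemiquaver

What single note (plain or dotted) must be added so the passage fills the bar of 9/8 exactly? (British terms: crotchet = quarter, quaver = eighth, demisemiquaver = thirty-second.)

The bar of 9/8 = 36 thirty-second notes.
In thirty-second notes: crotchet = 8; crotchet = 8; quaver = 4; quaver = 4; crotchet = 8; demisemiquaver = 1.
Sum: 8 + 8 + 4 + 4 + 8 + 1 = 33.
Remaining: 36 − 33 = 3 thirty-second notes, which is a dotted sixteenth note.

dotted sixteenth note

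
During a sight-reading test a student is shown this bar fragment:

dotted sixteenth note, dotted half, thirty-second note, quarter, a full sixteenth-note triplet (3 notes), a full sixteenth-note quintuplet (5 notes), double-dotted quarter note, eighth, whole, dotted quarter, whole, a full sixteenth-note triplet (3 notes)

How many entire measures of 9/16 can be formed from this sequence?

One bar of 9/16 = 18 thirty-second notes.
Convert each value to thirty-second notes: dotted sixteenth note = 3; dotted half = 24; thirty-second note = 1; quarter = 8; a full sixteenth-note triplet (3 notes) (three triplet sixteenths span one eighth) = 4; a full sixteenth-note quintuplet (5 notes) (five quintuplet sixteenths span one quarter) = 8; double-dotted quarter note = 14; eighth = 4; whole = 32; dotted quarter = 12; whole = 32; a full sixteenth-note triplet (3 notes) (three triplet sixteenths span one eighth) = 4.
Sum: 3 + 24 + 1 + 8 + 4 + 8 + 14 + 4 + 32 + 12 + 32 + 4 = 146.
146 ÷ 18 = 8 complete bars with 2 left over.

8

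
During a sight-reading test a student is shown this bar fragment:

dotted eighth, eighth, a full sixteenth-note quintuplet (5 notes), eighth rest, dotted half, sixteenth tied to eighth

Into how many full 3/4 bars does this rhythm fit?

2

One bar of 3/4 = 12 sixteenth notes.
Working in sixteenth notes: dotted eighth = 3; eighth = 2; a full sixteenth-note quintuplet (5 notes) (five quintuplet sixteenths span one quarter) = 4; eighth rest = 2; dotted half = 12; sixteenth tied to eighth (sixteenth + eighth) = 3.
Sum: 3 + 2 + 4 + 2 + 12 + 3 = 26.
26 ÷ 12 = 2 complete bars with 2 left over.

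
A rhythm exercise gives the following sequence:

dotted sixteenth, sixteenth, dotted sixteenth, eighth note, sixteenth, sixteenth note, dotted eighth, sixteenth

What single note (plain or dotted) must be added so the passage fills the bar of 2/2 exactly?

quarter note

The bar of 2/2 = 32 thirty-second notes.
Convert each value to thirty-second notes: dotted sixteenth = 3; sixteenth = 2; dotted sixteenth = 3; eighth note = 4; sixteenth = 2; sixteenth note = 2; dotted eighth = 6; sixteenth = 2.
Sum: 3 + 2 + 3 + 4 + 2 + 2 + 6 + 2 = 24.
Remaining: 32 − 24 = 8 thirty-second notes, which is a quarter note.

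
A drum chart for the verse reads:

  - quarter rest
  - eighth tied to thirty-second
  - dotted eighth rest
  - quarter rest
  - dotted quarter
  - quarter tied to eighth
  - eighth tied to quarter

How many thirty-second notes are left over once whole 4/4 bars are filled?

31

One bar of 4/4 = 32 thirty-second notes.
Express everything in thirty-second notes: quarter rest = 8; eighth tied to thirty-second (eighth + thirty-second) = 5; dotted eighth rest = 6; quarter rest = 8; dotted quarter = 12; quarter tied to eighth (quarter + eighth) = 12; eighth tied to quarter (eighth + quarter) = 12.
Adding: 8 + 5 + 6 + 8 + 12 + 12 + 12 = 63.
63 ÷ 32 = 1 complete bar with 31 thirty-second notes remaining.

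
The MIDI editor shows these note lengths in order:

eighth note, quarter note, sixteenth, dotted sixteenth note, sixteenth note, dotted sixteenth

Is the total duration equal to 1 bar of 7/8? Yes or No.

No

One bar of 7/8 = 28 thirty-second notes.
Each duration in thirty-second notes: eighth note = 4; quarter note = 8; sixteenth = 2; dotted sixteenth note = 3; sixteenth note = 2; dotted sixteenth = 3.
Sum: 4 + 8 + 2 + 3 + 2 + 3 = 22.
22 falls short of 28, so the answer is No.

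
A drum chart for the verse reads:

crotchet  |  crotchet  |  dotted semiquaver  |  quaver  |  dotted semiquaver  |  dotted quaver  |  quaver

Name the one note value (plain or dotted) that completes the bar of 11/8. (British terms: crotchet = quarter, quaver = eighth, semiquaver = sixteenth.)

quarter note

The bar of 11/8 = 44 thirty-second notes.
In thirty-second notes: crotchet = 8; crotchet = 8; dotted semiquaver = 3; quaver = 4; dotted semiquaver = 3; dotted quaver = 6; quaver = 4.
Total: 8 + 8 + 3 + 4 + 3 + 6 + 4 = 36.
Remaining: 44 − 36 = 8 thirty-second notes, which is a quarter note.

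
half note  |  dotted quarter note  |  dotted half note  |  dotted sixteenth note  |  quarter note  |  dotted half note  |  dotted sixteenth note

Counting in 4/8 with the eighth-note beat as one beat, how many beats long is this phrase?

22.5

One eighth-note beat = 4 thirty-second notes.
Convert each value to thirty-second notes: half note = 16; dotted quarter note = 12; dotted half note = 24; dotted sixteenth note = 3; quarter note = 8; dotted half note = 24; dotted sixteenth note = 3.
Total: 16 + 12 + 24 + 3 + 8 + 24 + 3 = 90.
90 ÷ 4 = 22.5 beats.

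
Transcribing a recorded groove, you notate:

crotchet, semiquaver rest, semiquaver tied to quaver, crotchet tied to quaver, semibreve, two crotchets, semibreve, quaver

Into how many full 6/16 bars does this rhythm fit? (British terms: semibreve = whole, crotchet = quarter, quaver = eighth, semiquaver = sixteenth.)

9

One bar of 6/16 = 6 sixteenth notes.
Working in sixteenth notes: crotchet = 4; semiquaver rest = 1; semiquaver tied to quaver (semiquaver + quaver) = 3; crotchet tied to quaver (crotchet + quaver) = 6; semibreve = 16; crotchet = 4; crotchet = 4; semibreve = 16; quaver = 2.
Total: 4 + 1 + 3 + 6 + 16 + 4 + 4 + 16 + 2 = 56.
56 ÷ 6 = 9 complete bars with 2 left over.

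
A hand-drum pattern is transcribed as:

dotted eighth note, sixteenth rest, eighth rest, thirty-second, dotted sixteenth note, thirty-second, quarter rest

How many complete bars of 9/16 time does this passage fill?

One bar of 9/16 = 18 thirty-second notes.
Convert each value to thirty-second notes: dotted eighth note = 6; sixteenth rest = 2; eighth rest = 4; thirty-second = 1; dotted sixteenth note = 3; thirty-second = 1; quarter rest = 8.
Sum: 6 + 2 + 4 + 1 + 3 + 1 + 8 = 25.
25 ÷ 18 = 1 complete bar with 7 left over.

1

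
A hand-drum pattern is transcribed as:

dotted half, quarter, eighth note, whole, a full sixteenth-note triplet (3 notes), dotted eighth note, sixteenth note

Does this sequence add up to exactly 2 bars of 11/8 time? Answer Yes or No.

One bar of 11/8 = 22 sixteenth notes, so 2 bars = 44.
Working in sixteenth notes: dotted half = 12; quarter = 4; eighth note = 2; whole = 16; a full sixteenth-note triplet (3 notes) (three triplet sixteenths span one eighth) = 2; dotted eighth note = 3; sixteenth note = 1.
Altogether 12 + 4 + 2 + 16 + 2 + 3 + 1 = 40.
40 falls short of 44, so the answer is No.

No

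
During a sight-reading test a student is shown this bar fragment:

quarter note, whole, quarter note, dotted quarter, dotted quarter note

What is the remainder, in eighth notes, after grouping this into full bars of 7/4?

4

One bar of 7/4 = 14 eighth notes.
Express everything in eighth notes: quarter note = 2; whole = 8; quarter note = 2; dotted quarter = 3; dotted quarter note = 3.
Altogether 2 + 8 + 2 + 3 + 3 = 18.
18 ÷ 14 = 1 complete bar with 4 eighth notes remaining.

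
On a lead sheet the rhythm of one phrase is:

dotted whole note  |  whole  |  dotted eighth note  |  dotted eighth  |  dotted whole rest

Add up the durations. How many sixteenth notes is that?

70

Working in sixteenth notes: dotted whole note = 24; whole = 16; dotted eighth note = 3; dotted eighth = 3; dotted whole rest = 24.
Total: 24 + 16 + 3 + 3 + 24 = 70 sixteenth notes.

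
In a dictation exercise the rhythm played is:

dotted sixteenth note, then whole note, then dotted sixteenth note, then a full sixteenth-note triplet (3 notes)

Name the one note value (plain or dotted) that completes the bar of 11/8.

The bar of 11/8 = 44 thirty-second notes.
In thirty-second notes: dotted sixteenth note = 3; whole note = 32; dotted sixteenth note = 3; a full sixteenth-note triplet (3 notes) (three triplet sixteenths span one eighth) = 4.
Total: 3 + 32 + 3 + 4 = 42.
Remaining: 44 − 42 = 2 thirty-second notes, which is a sixteenth note.

sixteenth note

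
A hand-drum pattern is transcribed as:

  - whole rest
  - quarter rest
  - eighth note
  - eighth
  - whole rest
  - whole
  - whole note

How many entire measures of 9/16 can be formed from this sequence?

8

One bar of 9/16 = 9 sixteenth notes.
Each duration in sixteenth notes: whole rest = 16; quarter rest = 4; eighth note = 2; eighth = 2; whole rest = 16; whole = 16; whole note = 16.
Altogether 16 + 4 + 2 + 2 + 16 + 16 + 16 = 72.
72 ÷ 9 = 8 complete bars with 0 left over.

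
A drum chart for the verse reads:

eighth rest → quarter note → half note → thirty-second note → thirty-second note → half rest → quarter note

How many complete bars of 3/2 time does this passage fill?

1

One bar of 3/2 = 48 thirty-second notes.
Express everything in thirty-second notes: eighth rest = 4; quarter note = 8; half note = 16; thirty-second note = 1; thirty-second note = 1; half rest = 16; quarter note = 8.
Altogether 4 + 8 + 16 + 1 + 1 + 16 + 8 = 54.
54 ÷ 48 = 1 complete bar with 6 left over.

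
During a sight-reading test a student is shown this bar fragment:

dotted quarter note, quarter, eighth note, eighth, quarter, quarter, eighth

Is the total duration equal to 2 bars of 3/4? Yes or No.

One bar of 3/4 = 6 eighth notes, so 2 bars = 12.
Working in eighth notes: dotted quarter note = 3; quarter = 2; eighth note = 1; eighth = 1; quarter = 2; quarter = 2; eighth = 1.
Adding: 3 + 2 + 1 + 1 + 2 + 2 + 1 = 12.
12 equals 12, so the answer is Yes.

Yes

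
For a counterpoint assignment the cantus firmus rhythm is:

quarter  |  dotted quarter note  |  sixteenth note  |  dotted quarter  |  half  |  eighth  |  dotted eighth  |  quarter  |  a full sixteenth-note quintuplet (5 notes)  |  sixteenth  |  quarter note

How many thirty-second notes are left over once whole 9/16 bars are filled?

One bar of 9/16 = 9 sixteenth notes.
Each duration in sixteenth notes: quarter = 4; dotted quarter note = 6; sixteenth note = 1; dotted quarter = 6; half = 8; eighth = 2; dotted eighth = 3; quarter = 4; a full sixteenth-note quintuplet (5 notes) (five quintuplet sixteenths span one quarter) = 4; sixteenth = 1; quarter note = 4.
Sum: 4 + 6 + 1 + 6 + 8 + 2 + 3 + 4 + 4 + 1 + 4 = 43.
43 ÷ 9 = 4 complete bars with 7 sixteenth notes remaining = 14 thirty-second notes.

14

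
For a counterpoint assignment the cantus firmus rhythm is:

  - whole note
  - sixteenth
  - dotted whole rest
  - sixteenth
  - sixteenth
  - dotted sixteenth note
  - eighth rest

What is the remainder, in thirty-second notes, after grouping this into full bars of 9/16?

3

One bar of 9/16 = 18 thirty-second notes.
Each duration in thirty-second notes: whole note = 32; sixteenth = 2; dotted whole rest = 48; sixteenth = 2; sixteenth = 2; dotted sixteenth note = 3; eighth rest = 4.
Sum: 32 + 2 + 48 + 2 + 2 + 3 + 4 = 93.
93 ÷ 18 = 5 complete bars with 3 thirty-second notes remaining.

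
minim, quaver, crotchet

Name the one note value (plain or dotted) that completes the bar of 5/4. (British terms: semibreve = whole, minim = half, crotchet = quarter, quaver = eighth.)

dotted quarter note

The bar of 5/4 = 10 eighth notes.
Working in eighth notes: minim = 4; quaver = 1; crotchet = 2.
Total: 4 + 1 + 2 = 7.
Remaining: 10 − 7 = 3 eighth notes, which is a dotted quarter note.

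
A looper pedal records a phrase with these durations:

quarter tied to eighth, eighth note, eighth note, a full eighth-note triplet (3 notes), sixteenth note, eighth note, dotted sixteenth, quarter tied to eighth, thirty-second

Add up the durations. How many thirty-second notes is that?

50

Working in thirty-second notes: quarter tied to eighth (quarter + eighth) = 12; eighth note = 4; eighth note = 4; a full eighth-note triplet (3 notes) (three triplet eighths span one quarter) = 8; sixteenth note = 2; eighth note = 4; dotted sixteenth = 3; quarter tied to eighth (quarter + eighth) = 12; thirty-second = 1.
Sum: 12 + 4 + 4 + 8 + 2 + 4 + 3 + 12 + 1 = 50 thirty-second notes.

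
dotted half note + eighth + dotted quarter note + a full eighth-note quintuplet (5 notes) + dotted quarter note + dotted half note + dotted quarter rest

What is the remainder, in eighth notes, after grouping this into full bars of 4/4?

2

One bar of 4/4 = 8 eighth notes.
Convert each value to eighth notes: dotted half note = 6; eighth = 1; dotted quarter note = 3; a full eighth-note quintuplet (5 notes) (five quintuplet eighths span one half) = 4; dotted quarter note = 3; dotted half note = 6; dotted quarter rest = 3.
Adding: 6 + 1 + 3 + 4 + 3 + 6 + 3 = 26.
26 ÷ 8 = 3 complete bars with 2 eighth notes remaining.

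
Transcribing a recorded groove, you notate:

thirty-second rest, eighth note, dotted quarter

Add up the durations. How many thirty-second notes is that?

Express everything in thirty-second notes: thirty-second rest = 1; eighth note = 4; dotted quarter = 12.
Altogether 1 + 4 + 12 = 17 thirty-second notes.

17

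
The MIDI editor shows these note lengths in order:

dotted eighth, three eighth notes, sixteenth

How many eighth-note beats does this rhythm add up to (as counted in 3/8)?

5

One eighth-note beat = 2 sixteenth notes.
In sixteenth notes: dotted eighth = 3; eighth note = 2; eighth note = 2; eighth note = 2; sixteenth = 1.
Total: 3 + 2 + 2 + 2 + 1 = 10.
10 ÷ 2 = 5 beats.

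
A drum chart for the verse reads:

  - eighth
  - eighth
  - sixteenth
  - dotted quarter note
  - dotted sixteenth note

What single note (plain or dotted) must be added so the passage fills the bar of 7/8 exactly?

dotted sixteenth note

The bar of 7/8 = 28 thirty-second notes.
Convert each value to thirty-second notes: eighth = 4; eighth = 4; sixteenth = 2; dotted quarter note = 12; dotted sixteenth note = 3.
Total: 4 + 4 + 2 + 12 + 3 = 25.
Remaining: 28 − 25 = 3 thirty-second notes, which is a dotted sixteenth note.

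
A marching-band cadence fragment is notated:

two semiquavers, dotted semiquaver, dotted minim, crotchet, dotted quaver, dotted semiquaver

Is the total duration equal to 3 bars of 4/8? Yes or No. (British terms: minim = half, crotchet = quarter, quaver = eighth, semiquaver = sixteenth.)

One bar of 4/8 = 16 thirty-second notes, so 3 bars = 48.
Each duration in thirty-second notes: semiquaver = 2; semiquaver = 2; dotted semiquaver = 3; dotted minim = 24; crotchet = 8; dotted quaver = 6; dotted semiquaver = 3.
Altogether 2 + 2 + 3 + 24 + 8 + 6 + 3 = 48.
48 equals 48, so the answer is Yes.

Yes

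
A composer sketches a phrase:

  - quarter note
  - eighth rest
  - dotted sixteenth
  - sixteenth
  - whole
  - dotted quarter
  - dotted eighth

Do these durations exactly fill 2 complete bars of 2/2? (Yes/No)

One bar of 2/2 = 32 thirty-second notes, so 2 bars = 64.
In thirty-second notes: quarter note = 8; eighth rest = 4; dotted sixteenth = 3; sixteenth = 2; whole = 32; dotted quarter = 12; dotted eighth = 6.
Adding: 8 + 4 + 3 + 2 + 32 + 12 + 6 = 67.
67 exceeds 64, so the answer is No.

No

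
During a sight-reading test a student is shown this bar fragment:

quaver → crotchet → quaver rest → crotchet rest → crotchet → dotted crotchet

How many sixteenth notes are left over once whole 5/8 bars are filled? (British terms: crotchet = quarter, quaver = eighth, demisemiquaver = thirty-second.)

One bar of 5/8 = 5 eighth notes.
Convert each value to eighth notes: quaver = 1; crotchet = 2; quaver rest = 1; crotchet rest = 2; crotchet = 2; dotted crotchet = 3.
Sum: 1 + 2 + 1 + 2 + 2 + 3 = 11.
11 ÷ 5 = 2 complete bars with 1 eighth note remaining = 2 sixteenth notes.

2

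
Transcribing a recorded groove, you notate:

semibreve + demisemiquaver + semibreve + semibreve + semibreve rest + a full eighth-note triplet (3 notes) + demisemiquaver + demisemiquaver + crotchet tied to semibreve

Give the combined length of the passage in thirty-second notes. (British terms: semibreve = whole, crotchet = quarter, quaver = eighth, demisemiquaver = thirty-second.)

Convert each value to thirty-second notes: semibreve = 32; demisemiquaver = 1; semibreve = 32; semibreve = 32; semibreve rest = 32; a full eighth-note triplet (3 notes) (three triplet eighths span one quarter) = 8; demisemiquaver = 1; demisemiquaver = 1; crotchet tied to semibreve (crotchet + semibreve) = 40.
Sum: 32 + 1 + 32 + 32 + 32 + 8 + 1 + 1 + 40 = 179 thirty-second notes.

179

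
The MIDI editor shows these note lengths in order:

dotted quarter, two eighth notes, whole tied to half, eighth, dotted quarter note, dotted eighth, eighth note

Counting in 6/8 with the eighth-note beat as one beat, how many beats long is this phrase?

23.5

One eighth-note beat = 2 sixteenth notes.
In sixteenth notes: dotted quarter = 6; eighth note = 2; eighth note = 2; whole tied to half (whole + half) = 24; eighth = 2; dotted quarter note = 6; dotted eighth = 3; eighth note = 2.
Sum: 6 + 2 + 2 + 24 + 2 + 6 + 3 + 2 = 47.
47 ÷ 2 = 23.5 beats.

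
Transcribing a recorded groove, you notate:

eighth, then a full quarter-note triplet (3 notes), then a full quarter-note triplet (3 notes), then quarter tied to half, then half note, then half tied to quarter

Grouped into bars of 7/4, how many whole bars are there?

One bar of 7/4 = 14 eighth notes.
In eighth notes: eighth = 1; a full quarter-note triplet (3 notes) (three triplet quarters span one half) = 4; a full quarter-note triplet (3 notes) (three triplet quarters span one half) = 4; quarter tied to half (quarter + half) = 6; half note = 4; half tied to quarter (half + quarter) = 6.
Sum: 1 + 4 + 4 + 6 + 4 + 6 = 25.
25 ÷ 14 = 1 complete bar with 11 left over.

1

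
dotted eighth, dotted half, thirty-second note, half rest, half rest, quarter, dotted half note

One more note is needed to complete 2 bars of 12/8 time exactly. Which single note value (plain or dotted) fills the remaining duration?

thirty-second note

2 bars of 12/8 = 96 thirty-second notes.
Working in thirty-second notes: dotted eighth = 6; dotted half = 24; thirty-second note = 1; half rest = 16; half rest = 16; quarter = 8; dotted half note = 24.
Adding: 6 + 24 + 1 + 16 + 16 + 8 + 24 = 95.
Remaining: 96 − 95 = 1 thirty-second note, which is a thirty-second note.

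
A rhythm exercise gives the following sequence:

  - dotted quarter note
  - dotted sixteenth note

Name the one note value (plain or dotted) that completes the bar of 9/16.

dotted sixteenth note

The bar of 9/16 = 18 thirty-second notes.
In thirty-second notes: dotted quarter note = 12; dotted sixteenth note = 3.
Adding: 12 + 3 = 15.
Remaining: 18 − 15 = 3 thirty-second notes, which is a dotted sixteenth note.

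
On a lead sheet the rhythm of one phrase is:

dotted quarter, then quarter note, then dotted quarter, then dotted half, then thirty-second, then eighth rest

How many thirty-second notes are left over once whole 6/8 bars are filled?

One bar of 6/8 = 24 thirty-second notes.
In thirty-second notes: dotted quarter = 12; quarter note = 8; dotted quarter = 12; dotted half = 24; thirty-second = 1; eighth rest = 4.
Total: 12 + 8 + 12 + 24 + 1 + 4 = 61.
61 ÷ 24 = 2 complete bars with 13 thirty-second notes remaining.

13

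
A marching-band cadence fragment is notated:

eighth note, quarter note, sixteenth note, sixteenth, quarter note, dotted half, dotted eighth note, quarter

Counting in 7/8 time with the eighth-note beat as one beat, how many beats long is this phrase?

15.5

One eighth-note beat = 2 sixteenth notes.
Each duration in sixteenth notes: eighth note = 2; quarter note = 4; sixteenth note = 1; sixteenth = 1; quarter note = 4; dotted half = 12; dotted eighth note = 3; quarter = 4.
Altogether 2 + 4 + 1 + 1 + 4 + 12 + 3 + 4 = 31.
31 ÷ 2 = 15.5 beats.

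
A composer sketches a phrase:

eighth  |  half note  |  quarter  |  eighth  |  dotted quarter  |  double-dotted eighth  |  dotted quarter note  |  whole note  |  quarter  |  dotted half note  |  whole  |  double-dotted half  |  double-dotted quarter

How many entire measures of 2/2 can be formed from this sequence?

One bar of 2/2 = 32 thirty-second notes.
In thirty-second notes: eighth = 4; half note = 16; quarter = 8; eighth = 4; dotted quarter = 12; double-dotted eighth = 7; dotted quarter note = 12; whole note = 32; quarter = 8; dotted half note = 24; whole = 32; double-dotted half = 28; double-dotted quarter = 14.
Altogether 4 + 16 + 8 + 4 + 12 + 7 + 12 + 32 + 8 + 24 + 32 + 28 + 14 = 201.
201 ÷ 32 = 6 complete bars with 9 left over.

6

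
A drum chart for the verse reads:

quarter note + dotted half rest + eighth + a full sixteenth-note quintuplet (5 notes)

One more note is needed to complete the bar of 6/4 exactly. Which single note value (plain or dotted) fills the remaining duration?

eighth note

The bar of 6/4 = 12 eighth notes.
Convert each value to eighth notes: quarter note = 2; dotted half rest = 6; eighth = 1; a full sixteenth-note quintuplet (5 notes) (five quintuplet sixteenths span one quarter) = 2.
Adding: 2 + 6 + 1 + 2 = 11.
Remaining: 12 − 11 = 1 eighth note, which is a eighth note.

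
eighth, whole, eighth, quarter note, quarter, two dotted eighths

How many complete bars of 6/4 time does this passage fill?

1

One bar of 6/4 = 24 sixteenth notes.
Working in sixteenth notes: eighth = 2; whole = 16; eighth = 2; quarter note = 4; quarter = 4; dotted eighth = 3; dotted eighth = 3.
Adding: 2 + 16 + 2 + 4 + 4 + 3 + 3 = 34.
34 ÷ 24 = 1 complete bar with 10 left over.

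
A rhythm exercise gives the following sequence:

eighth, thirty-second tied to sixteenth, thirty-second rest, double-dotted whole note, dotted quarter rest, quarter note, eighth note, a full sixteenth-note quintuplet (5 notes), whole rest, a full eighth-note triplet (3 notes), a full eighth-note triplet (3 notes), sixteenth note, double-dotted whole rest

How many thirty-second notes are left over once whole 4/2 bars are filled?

One bar of 4/2 = 64 thirty-second notes.
In thirty-second notes: eighth = 4; thirty-second tied to sixteenth (thirty-second + sixteenth) = 3; thirty-second rest = 1; double-dotted whole note = 56; dotted quarter rest = 12; quarter note = 8; eighth note = 4; a full sixteenth-note quintuplet (5 notes) (five quintuplet sixteenths span one quarter) = 8; whole rest = 32; a full eighth-note triplet (3 notes) (three triplet eighths span one quarter) = 8; a full eighth-note triplet (3 notes) (three triplet eighths span one quarter) = 8; sixteenth note = 2; double-dotted whole rest = 56.
Sum: 4 + 3 + 1 + 56 + 12 + 8 + 4 + 8 + 32 + 8 + 8 + 2 + 56 = 202.
202 ÷ 64 = 3 complete bars with 10 thirty-second notes remaining.

10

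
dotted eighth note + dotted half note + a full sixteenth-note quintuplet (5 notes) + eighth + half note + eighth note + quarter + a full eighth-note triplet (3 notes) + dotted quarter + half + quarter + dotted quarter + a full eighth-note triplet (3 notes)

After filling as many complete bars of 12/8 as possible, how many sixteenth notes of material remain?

One bar of 12/8 = 24 sixteenth notes.
Express everything in sixteenth notes: dotted eighth note = 3; dotted half note = 12; a full sixteenth-note quintuplet (5 notes) (five quintuplet sixteenths span one quarter) = 4; eighth = 2; half note = 8; eighth note = 2; quarter = 4; a full eighth-note triplet (3 notes) (three triplet eighths span one quarter) = 4; dotted quarter = 6; half = 8; quarter = 4; dotted quarter = 6; a full eighth-note triplet (3 notes) (three triplet eighths span one quarter) = 4.
Sum: 3 + 12 + 4 + 2 + 8 + 2 + 4 + 4 + 6 + 8 + 4 + 6 + 4 = 67.
67 ÷ 24 = 2 complete bars with 19 sixteenth notes remaining.

19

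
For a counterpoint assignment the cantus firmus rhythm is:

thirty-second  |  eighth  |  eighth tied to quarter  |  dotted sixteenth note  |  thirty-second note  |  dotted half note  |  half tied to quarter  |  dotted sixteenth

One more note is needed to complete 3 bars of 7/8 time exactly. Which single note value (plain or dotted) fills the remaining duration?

dotted quarter note

3 bars of 7/8 = 84 thirty-second notes.
Convert each value to thirty-second notes: thirty-second = 1; eighth = 4; eighth tied to quarter (eighth + quarter) = 12; dotted sixteenth note = 3; thirty-second note = 1; dotted half note = 24; half tied to quarter (half + quarter) = 24; dotted sixteenth = 3.
Altogether 1 + 4 + 12 + 3 + 1 + 24 + 24 + 3 = 72.
Remaining: 84 − 72 = 12 thirty-second notes, which is a dotted quarter note.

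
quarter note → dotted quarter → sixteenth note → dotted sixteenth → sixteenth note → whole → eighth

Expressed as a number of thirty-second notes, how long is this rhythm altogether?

63

In thirty-second notes: quarter note = 8; dotted quarter = 12; sixteenth note = 2; dotted sixteenth = 3; sixteenth note = 2; whole = 32; eighth = 4.
Altogether 8 + 12 + 2 + 3 + 2 + 32 + 4 = 63 thirty-second notes.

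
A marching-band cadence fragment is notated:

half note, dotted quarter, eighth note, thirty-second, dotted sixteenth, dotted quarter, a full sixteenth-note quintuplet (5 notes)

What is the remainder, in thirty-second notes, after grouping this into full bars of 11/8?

12

One bar of 11/8 = 44 thirty-second notes.
Each duration in thirty-second notes: half note = 16; dotted quarter = 12; eighth note = 4; thirty-second = 1; dotted sixteenth = 3; dotted quarter = 12; a full sixteenth-note quintuplet (5 notes) (five quintuplet sixteenths span one quarter) = 8.
Adding: 16 + 12 + 4 + 1 + 3 + 12 + 8 = 56.
56 ÷ 44 = 1 complete bar with 12 thirty-second notes remaining.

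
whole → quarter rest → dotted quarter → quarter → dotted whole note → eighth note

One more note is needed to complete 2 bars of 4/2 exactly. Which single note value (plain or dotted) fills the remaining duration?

2 bars of 4/2 = 32 eighth notes.
Express everything in eighth notes: whole = 8; quarter rest = 2; dotted quarter = 3; quarter = 2; dotted whole note = 12; eighth note = 1.
Sum: 8 + 2 + 3 + 2 + 12 + 1 = 28.
Remaining: 32 − 28 = 4 eighth notes, which is a half note.

half note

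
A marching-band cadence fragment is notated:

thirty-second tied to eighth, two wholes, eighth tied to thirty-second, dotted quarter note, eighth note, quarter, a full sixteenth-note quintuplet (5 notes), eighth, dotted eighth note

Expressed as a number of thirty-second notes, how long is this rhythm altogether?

In thirty-second notes: thirty-second tied to eighth (thirty-second + eighth) = 5; whole = 32; whole = 32; eighth tied to thirty-second (eighth + thirty-second) = 5; dotted quarter note = 12; eighth note = 4; quarter = 8; a full sixteenth-note quintuplet (5 notes) (five quintuplet sixteenths span one quarter) = 8; eighth = 4; dotted eighth note = 6.
Total: 5 + 32 + 32 + 5 + 12 + 4 + 8 + 8 + 4 + 6 = 116 thirty-second notes.

116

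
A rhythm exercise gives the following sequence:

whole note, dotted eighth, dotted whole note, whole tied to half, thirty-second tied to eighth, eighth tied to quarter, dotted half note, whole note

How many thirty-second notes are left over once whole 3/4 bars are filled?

15

One bar of 3/4 = 24 thirty-second notes.
In thirty-second notes: whole note = 32; dotted eighth = 6; dotted whole note = 48; whole tied to half (whole + half) = 48; thirty-second tied to eighth (thirty-second + eighth) = 5; eighth tied to quarter (eighth + quarter) = 12; dotted half note = 24; whole note = 32.
Total: 32 + 6 + 48 + 48 + 5 + 12 + 24 + 32 = 207.
207 ÷ 24 = 8 complete bars with 15 thirty-second notes remaining.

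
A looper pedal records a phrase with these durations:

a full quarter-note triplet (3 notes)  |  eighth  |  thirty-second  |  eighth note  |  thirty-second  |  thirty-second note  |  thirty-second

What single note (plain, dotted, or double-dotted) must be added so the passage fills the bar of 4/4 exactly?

eighth note

The bar of 4/4 = 32 thirty-second notes.
Each duration in thirty-second notes: a full quarter-note triplet (3 notes) (three triplet quarters span one half) = 16; eighth = 4; thirty-second = 1; eighth note = 4; thirty-second = 1; thirty-second note = 1; thirty-second = 1.
Altogether 16 + 4 + 1 + 4 + 1 + 1 + 1 = 28.
Remaining: 32 − 28 = 4 thirty-second notes, which is a eighth note.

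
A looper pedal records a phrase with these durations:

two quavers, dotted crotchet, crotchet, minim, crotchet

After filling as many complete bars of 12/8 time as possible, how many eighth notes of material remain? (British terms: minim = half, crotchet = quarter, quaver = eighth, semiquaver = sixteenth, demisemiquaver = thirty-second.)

1

One bar of 12/8 = 12 eighth notes.
In eighth notes: quaver = 1; quaver = 1; dotted crotchet = 3; crotchet = 2; minim = 4; crotchet = 2.
Altogether 1 + 1 + 3 + 2 + 4 + 2 = 13.
13 ÷ 12 = 1 complete bar with 1 eighth note remaining.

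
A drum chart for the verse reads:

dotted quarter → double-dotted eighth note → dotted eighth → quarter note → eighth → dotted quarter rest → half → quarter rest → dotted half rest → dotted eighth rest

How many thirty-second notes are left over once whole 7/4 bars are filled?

47

One bar of 7/4 = 56 thirty-second notes.
Express everything in thirty-second notes: dotted quarter = 12; double-dotted eighth note = 7; dotted eighth = 6; quarter note = 8; eighth = 4; dotted quarter rest = 12; half = 16; quarter rest = 8; dotted half rest = 24; dotted eighth rest = 6.
Altogether 12 + 7 + 6 + 8 + 4 + 12 + 16 + 8 + 24 + 6 = 103.
103 ÷ 56 = 1 complete bar with 47 thirty-second notes remaining.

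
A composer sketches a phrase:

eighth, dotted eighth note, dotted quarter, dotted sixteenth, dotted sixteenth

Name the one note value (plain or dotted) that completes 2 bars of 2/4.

2 bars of 2/4 = 32 thirty-second notes.
In thirty-second notes: eighth = 4; dotted eighth note = 6; dotted quarter = 12; dotted sixteenth = 3; dotted sixteenth = 3.
Sum: 4 + 6 + 12 + 3 + 3 = 28.
Remaining: 32 − 28 = 4 thirty-second notes, which is a eighth note.

eighth note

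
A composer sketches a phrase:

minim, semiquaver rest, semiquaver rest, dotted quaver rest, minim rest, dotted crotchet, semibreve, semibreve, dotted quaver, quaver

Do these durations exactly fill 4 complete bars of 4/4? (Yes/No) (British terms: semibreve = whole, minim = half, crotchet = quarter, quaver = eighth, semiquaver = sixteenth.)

One bar of 4/4 = 16 sixteenth notes, so 4 bars = 64.
Express everything in sixteenth notes: minim = 8; semiquaver rest = 1; semiquaver rest = 1; dotted quaver rest = 3; minim rest = 8; dotted crotchet = 6; semibreve = 16; semibreve = 16; dotted quaver = 3; quaver = 2.
Total: 8 + 1 + 1 + 3 + 8 + 6 + 16 + 16 + 3 + 2 = 64.
64 equals 64, so the answer is Yes.

Yes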